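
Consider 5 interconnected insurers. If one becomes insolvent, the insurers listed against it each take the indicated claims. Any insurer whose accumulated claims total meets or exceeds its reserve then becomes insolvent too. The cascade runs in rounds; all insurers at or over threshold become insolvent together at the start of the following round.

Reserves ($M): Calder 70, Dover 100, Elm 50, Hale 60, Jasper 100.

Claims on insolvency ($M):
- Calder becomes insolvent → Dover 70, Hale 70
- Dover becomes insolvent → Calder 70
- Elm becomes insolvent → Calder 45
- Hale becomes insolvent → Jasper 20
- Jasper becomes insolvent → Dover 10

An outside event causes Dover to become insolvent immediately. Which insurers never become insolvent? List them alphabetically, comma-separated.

Round 1 — Dover becomes insolvent (initial).
  Calder: +70 → 70 ≥ 70
Round 2 — Calder becomes insolvent.
  Hale: +70 → 70 ≥ 60
Round 3 — Hale becomes insolvent.
  Jasper: +20 → 20 < 100
No further insolvencies.

Elm, Jasper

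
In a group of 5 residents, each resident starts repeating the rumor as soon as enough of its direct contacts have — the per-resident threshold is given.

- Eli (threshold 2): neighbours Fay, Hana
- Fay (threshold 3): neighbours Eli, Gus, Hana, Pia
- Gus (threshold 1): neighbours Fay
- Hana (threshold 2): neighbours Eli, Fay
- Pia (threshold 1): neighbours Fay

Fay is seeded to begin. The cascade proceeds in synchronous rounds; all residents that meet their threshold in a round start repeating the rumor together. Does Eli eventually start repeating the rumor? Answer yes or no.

Round 1 — Fay starts repeating the rumor (initial).
Round 2 — checking thresholds:
  Eli: 1 of 2 neighbours < 2, below threshold.
  Gus: 1 of 1 neighbours ≥ 1, starts repeating the rumor.
  Hana: 1 of 2 neighbours < 2, below threshold.
  Pia: 1 of 1 neighbours ≥ 1, starts repeating the rumor.
Round 3 — no new spreads; cascade stops.

no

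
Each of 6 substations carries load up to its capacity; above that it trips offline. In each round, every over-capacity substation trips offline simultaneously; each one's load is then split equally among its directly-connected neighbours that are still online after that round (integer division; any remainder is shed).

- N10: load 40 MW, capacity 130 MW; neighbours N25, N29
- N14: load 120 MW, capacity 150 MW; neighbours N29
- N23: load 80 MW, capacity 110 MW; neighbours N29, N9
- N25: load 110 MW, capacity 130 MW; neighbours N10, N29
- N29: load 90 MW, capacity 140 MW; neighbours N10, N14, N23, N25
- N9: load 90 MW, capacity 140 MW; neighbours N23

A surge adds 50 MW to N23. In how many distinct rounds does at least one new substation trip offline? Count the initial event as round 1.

Round 1 — N23 at 130 > 110. N23 trips offline.
  N23 sheds 130 MW to N29, N9: 65 each.
    N29: 90+65 = 155 > 140
    N9: 90+65 = 155 > 140
Round 2 — N29, N9 trip offline.
  N29 sheds 155 MW to N10, N14, N25: 51 each (2 lost).
    N10: 40+51 = 91 ≤ 130
    N14: 120+51 = 171 > 150
    N25: 110+51 = 161 > 130
  N9 sheds 155 MW: no online neighbours, lost.
Round 3 — N14, N25 trip offline.
  N14 sheds 171 MW: no online neighbours, lost.
  N25 sheds 161 MW to N10: 161 each.
    N10: 91+161 = 252 > 130
Round 4 — N10 trips offline.
  N10 sheds 252 MW: no online neighbours, lost.
No further trips.

4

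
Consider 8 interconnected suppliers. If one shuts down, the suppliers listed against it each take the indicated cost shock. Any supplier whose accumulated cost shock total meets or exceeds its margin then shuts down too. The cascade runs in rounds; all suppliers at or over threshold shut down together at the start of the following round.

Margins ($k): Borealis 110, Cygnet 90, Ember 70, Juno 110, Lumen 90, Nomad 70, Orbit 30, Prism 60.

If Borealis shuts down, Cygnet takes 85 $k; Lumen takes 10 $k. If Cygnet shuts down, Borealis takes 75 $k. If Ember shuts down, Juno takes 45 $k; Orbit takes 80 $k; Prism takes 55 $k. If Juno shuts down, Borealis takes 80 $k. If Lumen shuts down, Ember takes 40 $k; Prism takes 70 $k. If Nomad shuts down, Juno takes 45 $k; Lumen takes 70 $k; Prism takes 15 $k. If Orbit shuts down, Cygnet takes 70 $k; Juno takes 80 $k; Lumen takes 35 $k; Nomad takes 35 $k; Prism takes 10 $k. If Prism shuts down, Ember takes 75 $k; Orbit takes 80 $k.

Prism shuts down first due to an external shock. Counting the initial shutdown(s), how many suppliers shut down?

Round 1 — Prism shuts down (initial).
  Ember: +75 → 75 ≥ 70
  Orbit: +80 → 80 ≥ 30
Round 2 — Ember, Orbit shut down.
  Cygnet: +70 → 70 < 90
  Juno: +45+80 → 125 ≥ 110
  Lumen: +35 → 35 < 90
  Nomad: +35 → 35 < 70
Round 3 — Juno shuts down.
  Borealis: +80 → 80 < 110
No further shutdowns.

4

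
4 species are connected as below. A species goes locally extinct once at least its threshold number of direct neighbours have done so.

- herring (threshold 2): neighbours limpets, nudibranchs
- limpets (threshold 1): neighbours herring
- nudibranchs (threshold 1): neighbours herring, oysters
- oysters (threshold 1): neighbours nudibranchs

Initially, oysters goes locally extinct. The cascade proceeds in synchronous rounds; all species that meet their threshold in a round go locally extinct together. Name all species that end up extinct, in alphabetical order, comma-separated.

nudibranchs, oysters

Round 1 — oysters goes locally extinct (initial).
Round 2 — checking thresholds:
  nudibranchs: 1 of 2 neighbours ≥ 1, goes locally extinct.
Round 3 — no new extinctions; cascade stops.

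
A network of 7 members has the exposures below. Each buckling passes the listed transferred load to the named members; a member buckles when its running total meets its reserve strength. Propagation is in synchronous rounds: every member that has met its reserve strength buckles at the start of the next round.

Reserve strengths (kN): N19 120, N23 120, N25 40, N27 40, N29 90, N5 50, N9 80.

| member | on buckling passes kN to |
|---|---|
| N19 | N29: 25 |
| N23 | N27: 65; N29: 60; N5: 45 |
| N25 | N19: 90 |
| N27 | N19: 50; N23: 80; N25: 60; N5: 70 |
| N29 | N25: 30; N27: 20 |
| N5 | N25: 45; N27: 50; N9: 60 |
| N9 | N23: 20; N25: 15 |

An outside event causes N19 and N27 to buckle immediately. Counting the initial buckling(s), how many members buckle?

Round 1 — N19, N27 buckle (initial).
  N23: +80 → 80 < 120
  N25: +60 → 60 ≥ 40
  N29: +25 → 25 < 90
  N5: +70 → 70 ≥ 50
Round 2 — N25, N5 buckle.
  N9: +60 → 60 < 80
No further bucklings.

4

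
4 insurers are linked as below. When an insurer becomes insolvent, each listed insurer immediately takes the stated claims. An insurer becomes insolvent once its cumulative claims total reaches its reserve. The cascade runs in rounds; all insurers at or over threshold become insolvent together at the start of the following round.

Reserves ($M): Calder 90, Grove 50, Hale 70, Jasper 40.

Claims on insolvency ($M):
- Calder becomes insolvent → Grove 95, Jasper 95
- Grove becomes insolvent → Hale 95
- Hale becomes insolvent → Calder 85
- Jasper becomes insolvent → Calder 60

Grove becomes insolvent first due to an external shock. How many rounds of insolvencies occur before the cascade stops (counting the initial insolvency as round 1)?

Round 1 — Grove becomes insolvent (initial).
  Hale: +95 → 95 ≥ 70
Round 2 — Hale becomes insolvent.
  Calder: +85 → 85 < 90
No further insolvencies.

2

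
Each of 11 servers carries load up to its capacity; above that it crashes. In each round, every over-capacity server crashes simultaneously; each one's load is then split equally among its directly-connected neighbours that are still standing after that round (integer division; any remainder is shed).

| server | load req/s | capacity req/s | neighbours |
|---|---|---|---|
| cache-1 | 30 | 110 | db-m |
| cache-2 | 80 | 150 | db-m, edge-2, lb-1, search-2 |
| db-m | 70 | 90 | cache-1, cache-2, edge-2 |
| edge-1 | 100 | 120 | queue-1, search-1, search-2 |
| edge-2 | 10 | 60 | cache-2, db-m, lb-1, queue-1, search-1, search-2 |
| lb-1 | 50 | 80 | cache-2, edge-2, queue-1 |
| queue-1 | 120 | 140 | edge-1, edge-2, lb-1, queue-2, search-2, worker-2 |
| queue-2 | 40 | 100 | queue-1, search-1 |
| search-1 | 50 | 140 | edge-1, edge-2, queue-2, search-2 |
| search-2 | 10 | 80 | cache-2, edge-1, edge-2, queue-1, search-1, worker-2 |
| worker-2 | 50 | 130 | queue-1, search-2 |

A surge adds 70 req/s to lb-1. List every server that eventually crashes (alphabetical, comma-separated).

Round 1 — lb-1 at 120 > 80. lb-1 crashes.
  lb-1 sheds 120 req/s to cache-2, edge-2, queue-1: 40 each.
    cache-2: 80+40 = 120 ≤ 150
    edge-2: 10+40 = 50 ≤ 60
    queue-1: 120+40 = 160 > 140
Round 2 — queue-1 crashes.
  queue-1 sheds 160 req/s to edge-1, edge-2, queue-2, search-2, worker-2: 32 each.
    edge-1: 100+32 = 132 > 120
    edge-2: 50+32 = 82 > 60
    queue-2: 40+32 = 72 ≤ 100
    search-2: 10+32 = 42 ≤ 80
    worker-2: 50+32 = 82 ≤ 130
Round 3 — edge-1, edge-2 crash.
  edge-1 sheds 132 req/s to search-1, search-2: 66 each.
    search-1: 50+66 = 116 ≤ 140
    search-2: 42+66 = 108 > 80
  edge-2 sheds 82 req/s to cache-2, db-m, search-1, search-2: 20 each (2 lost).
    cache-2: 120+20 = 140 ≤ 150
    db-m: 70+20 = 90 ≤ 90
    search-1: 116+20 = 136 ≤ 140
    search-2: 108+20 = 128 > 80
Round 4 — search-2 crashes.
  search-2 sheds 128 req/s to cache-2, search-1, worker-2: 42 each (2 lost).
    cache-2: 140+42 = 182 > 150
    search-1: 136+42 = 178 > 140
    worker-2: 82+42 = 124 ≤ 130
Round 5 — cache-2, search-1 crash.
  cache-2 sheds 182 req/s to db-m: 182 each.
    db-m: 90+182 = 272 > 90
  search-1 sheds 178 req/s to queue-2: 178 each.
    queue-2: 72+178 = 250 > 100
Round 6 — db-m, queue-2 crash.
  db-m sheds 272 req/s to cache-1: 272 each.
    cache-1: 30+272 = 302 > 110
  queue-2 sheds 250 req/s: no online neighbours, lost.
Round 7 — cache-1 crashes.
  cache-1 sheds 302 req/s: no online neighbours, lost.
No further crashes.

cache-1, cache-2, db-m, edge-1, edge-2, lb-1, queue-1, queue-2, search-1, search-2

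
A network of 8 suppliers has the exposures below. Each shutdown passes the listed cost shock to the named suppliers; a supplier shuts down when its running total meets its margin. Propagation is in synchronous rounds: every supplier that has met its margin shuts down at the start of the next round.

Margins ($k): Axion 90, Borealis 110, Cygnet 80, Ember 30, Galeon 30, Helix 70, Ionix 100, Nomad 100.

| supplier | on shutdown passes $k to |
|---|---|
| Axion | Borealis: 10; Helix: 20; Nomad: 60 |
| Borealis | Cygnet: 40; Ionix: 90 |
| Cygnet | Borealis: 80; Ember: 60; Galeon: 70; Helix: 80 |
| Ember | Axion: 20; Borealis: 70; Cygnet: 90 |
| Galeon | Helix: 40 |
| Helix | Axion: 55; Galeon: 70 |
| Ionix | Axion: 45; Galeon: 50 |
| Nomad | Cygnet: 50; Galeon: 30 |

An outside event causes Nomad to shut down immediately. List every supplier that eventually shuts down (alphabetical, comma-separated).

Round 1 — Nomad shuts down (initial).
  Cygnet: +50 → 50 < 80
  Galeon: +30 → 30 ≥ 30
Round 2 — Galeon shuts down.
  Helix: +40 → 40 < 70
No further shutdowns.

Galeon, Nomad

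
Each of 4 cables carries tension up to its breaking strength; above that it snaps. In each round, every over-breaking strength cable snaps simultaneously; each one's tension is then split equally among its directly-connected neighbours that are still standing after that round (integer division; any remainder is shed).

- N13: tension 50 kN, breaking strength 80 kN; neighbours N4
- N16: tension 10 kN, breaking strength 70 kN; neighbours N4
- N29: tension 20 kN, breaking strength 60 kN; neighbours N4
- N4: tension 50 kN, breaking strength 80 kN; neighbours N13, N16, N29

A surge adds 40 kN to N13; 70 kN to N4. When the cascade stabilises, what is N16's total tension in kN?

70

Round 1 — N13 at 90 > 80; N4 at 120 > 80. N13, N4 snap.
  N13 sheds 90 kN: no online neighbours, lost.
  N4 sheds 120 kN to N16, N29: 60 each.
    N16: 10+60 = 70 ≤ 70
    N29: 20+60 = 80 > 60
Round 2 — N29 snaps.
  N29 sheds 80 kN: no online neighbours, lost.
No further breaks.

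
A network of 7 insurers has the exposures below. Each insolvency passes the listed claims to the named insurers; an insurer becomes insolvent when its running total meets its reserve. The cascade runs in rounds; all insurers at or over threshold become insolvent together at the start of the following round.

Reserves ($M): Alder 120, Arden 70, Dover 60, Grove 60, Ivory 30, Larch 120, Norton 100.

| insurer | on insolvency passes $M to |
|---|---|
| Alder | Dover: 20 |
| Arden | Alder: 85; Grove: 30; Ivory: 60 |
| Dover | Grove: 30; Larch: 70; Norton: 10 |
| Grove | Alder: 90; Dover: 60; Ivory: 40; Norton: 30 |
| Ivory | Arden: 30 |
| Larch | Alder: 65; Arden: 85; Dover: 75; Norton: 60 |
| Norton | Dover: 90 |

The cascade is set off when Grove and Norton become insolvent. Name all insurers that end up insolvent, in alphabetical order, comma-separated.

Round 1 — Grove, Norton become insolvent (initial).
  Alder: +90 → 90 < 120
  Dover: +60+90 → 150 ≥ 60
  Ivory: +40 → 40 ≥ 30
Round 2 — Dover, Ivory become insolvent.
  Arden: +30 → 30 < 70
  Larch: +70 → 70 < 120
No further insolvencies.

Dover, Grove, Ivory, Norton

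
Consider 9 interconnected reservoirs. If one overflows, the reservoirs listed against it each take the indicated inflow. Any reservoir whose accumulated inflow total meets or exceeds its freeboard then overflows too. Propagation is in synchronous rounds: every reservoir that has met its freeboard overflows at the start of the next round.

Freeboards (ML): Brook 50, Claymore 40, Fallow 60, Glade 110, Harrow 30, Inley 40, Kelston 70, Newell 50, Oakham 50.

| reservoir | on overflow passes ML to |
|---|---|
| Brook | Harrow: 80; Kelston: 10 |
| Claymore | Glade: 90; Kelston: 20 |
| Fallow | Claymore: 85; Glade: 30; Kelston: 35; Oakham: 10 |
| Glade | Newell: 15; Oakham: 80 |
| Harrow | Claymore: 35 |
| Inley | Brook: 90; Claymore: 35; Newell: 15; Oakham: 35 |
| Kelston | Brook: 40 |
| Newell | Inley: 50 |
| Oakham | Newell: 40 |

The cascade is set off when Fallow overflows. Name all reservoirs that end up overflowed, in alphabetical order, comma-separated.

Brook, Claymore, Fallow, Glade, Harrow, Inley, Newell, Oakham

Round 1 — Fallow overflows (initial).
  Claymore: +85 → 85 ≥ 40
  Glade: +30 → 30 < 110
  Kelston: +35 → 35 < 70
  Oakham: +10 → 10 < 50
Round 2 — Claymore overflows.
  Glade: +90 → 120 ≥ 110
  Kelston: +20 → 55 < 70
Round 3 — Glade overflows.
  Newell: +15 → 15 < 50
  Oakham: +80 → 90 ≥ 50
Round 4 — Oakham overflows.
  Newell: +40 → 55 ≥ 50
Round 5 — Newell overflows.
  Inley: +50 → 50 ≥ 40
Round 6 — Inley overflows.
  Brook: +90 → 90 ≥ 50
Round 7 — Brook overflows.
  Harrow: +80 → 80 ≥ 30
  Kelston: +10 → 65 < 70
Round 8 — Harrow overflows.
No further overflows.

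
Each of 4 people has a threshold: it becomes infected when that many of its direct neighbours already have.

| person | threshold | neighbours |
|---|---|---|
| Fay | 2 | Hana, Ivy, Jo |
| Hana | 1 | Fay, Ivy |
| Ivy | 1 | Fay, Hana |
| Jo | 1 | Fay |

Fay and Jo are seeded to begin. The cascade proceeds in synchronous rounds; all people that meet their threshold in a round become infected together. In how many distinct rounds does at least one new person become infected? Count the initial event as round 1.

2

Round 1 — Fay, Jo become infected (initial).
Round 2 — checking thresholds:
  Hana: 1 of 2 neighbours ≥ 1, becomes infected.
  Ivy: 1 of 2 neighbours ≥ 1, becomes infected.
Round 3 — no new infections; cascade stops.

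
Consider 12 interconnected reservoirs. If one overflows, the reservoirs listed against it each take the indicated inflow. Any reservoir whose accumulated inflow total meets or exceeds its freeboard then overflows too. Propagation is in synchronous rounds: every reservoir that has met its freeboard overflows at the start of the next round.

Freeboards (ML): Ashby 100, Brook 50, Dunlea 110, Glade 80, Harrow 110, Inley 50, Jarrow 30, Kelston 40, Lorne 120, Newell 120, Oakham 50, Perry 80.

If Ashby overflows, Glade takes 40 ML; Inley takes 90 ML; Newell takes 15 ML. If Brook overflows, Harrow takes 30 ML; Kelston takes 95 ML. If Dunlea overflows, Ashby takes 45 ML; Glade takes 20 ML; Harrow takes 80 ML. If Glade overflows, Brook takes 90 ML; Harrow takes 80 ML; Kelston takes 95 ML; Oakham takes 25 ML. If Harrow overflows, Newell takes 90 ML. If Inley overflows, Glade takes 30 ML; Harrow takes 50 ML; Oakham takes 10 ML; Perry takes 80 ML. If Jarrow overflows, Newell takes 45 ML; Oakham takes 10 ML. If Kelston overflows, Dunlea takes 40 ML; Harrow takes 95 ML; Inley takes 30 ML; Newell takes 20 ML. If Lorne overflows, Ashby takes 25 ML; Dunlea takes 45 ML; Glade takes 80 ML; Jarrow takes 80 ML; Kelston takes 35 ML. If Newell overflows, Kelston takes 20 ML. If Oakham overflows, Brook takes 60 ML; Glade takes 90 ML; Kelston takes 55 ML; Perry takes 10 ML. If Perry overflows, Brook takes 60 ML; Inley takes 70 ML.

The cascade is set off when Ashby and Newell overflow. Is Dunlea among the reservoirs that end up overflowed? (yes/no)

Round 1 — Ashby, Newell overflow (initial).
  Glade: +40 → 40 < 80
  Inley: +90 → 90 ≥ 50
  Kelston: +20 → 20 < 40
Round 2 — Inley overflows.
  Glade: +30 → 70 < 80
  Harrow: +50 → 50 < 110
  Oakham: +10 → 10 < 50
  Perry: +80 → 80 ≥ 80
Round 3 — Perry overflows.
  Brook: +60 → 60 ≥ 50
Round 4 — Brook overflows.
  Harrow: +30 → 80 < 110
  Kelston: +95 → 115 ≥ 40
Round 5 — Kelston overflows.
  Dunlea: +40 → 40 < 110
  Harrow: +95 → 175 ≥ 110
Round 6 — Harrow overflows.
No further overflows.

no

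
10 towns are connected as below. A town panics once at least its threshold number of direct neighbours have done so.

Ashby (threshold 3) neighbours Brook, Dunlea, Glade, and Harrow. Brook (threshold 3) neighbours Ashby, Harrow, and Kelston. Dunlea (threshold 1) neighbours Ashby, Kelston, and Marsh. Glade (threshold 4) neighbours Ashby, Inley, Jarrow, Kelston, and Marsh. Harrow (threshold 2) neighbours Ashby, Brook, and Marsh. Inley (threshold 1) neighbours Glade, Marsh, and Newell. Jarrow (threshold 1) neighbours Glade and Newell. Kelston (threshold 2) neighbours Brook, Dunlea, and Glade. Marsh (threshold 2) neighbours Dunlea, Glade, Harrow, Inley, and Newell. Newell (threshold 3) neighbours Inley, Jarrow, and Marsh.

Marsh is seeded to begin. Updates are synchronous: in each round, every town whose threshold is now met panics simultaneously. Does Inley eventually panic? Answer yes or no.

Round 1 — Marsh panics (initial).
Round 2 — checking thresholds:
  Dunlea: 1 of 3 neighbours ≥ 1, panics.
  Glade: 1 of 5 neighbours < 4, below threshold.
  Harrow: 1 of 3 neighbours < 2, below threshold.
  Inley: 1 of 3 neighbours ≥ 1, panics.
  Newell: 1 of 3 neighbours < 3, below threshold.
Round 3 — no new panics; cascade stops.

yes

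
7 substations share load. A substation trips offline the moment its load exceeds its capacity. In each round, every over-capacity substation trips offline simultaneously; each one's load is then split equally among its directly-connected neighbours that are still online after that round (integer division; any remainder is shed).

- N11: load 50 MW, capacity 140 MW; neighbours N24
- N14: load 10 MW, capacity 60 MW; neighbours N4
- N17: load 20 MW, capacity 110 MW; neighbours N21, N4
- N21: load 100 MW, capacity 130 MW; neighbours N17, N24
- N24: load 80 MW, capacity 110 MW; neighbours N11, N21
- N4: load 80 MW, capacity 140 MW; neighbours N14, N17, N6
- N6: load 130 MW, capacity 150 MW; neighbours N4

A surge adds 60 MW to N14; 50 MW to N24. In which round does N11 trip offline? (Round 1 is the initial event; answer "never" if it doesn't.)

Round 1 — N14 at 70 > 60; N24 at 130 > 110. N14, N24 trip offline.
  N14 sheds 70 MW to N4: 70 each.
    N4: 80+70 = 150 > 140
  N24 sheds 130 MW to N11, N21: 65 each.
    N11: 50+65 = 115 ≤ 140
    N21: 100+65 = 165 > 130
Round 2 — N21, N4 trip offline.
  N21 sheds 165 MW to N17: 165 each.
    N17: 20+165 = 185 > 110
  N4 sheds 150 MW to N17, N6: 75 each.
    N17: 185+75 = 260 > 110
    N6: 130+75 = 205 > 150
Round 3 — N17, N6 trip offline.
  N17 sheds 260 MW: no online neighbours, lost.
  N6 sheds 205 MW: no online neighbours, lost.
No further trips.

never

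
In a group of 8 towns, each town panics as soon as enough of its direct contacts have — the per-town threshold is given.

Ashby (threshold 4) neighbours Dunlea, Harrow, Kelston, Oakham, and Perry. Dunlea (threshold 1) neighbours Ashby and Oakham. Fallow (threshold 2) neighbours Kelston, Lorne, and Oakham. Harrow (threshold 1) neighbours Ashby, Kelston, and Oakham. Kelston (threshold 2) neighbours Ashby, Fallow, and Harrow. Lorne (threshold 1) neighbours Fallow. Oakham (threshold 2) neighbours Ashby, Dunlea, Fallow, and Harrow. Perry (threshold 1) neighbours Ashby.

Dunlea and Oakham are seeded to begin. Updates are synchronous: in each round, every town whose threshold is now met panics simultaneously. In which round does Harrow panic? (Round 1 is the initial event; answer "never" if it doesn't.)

Round 1 — Dunlea, Oakham panic (initial).
Round 2 — checking thresholds:
  Ashby: 2 of 5 neighbours < 4, not yet.
  Fallow: 1 of 3 neighbours < 2, not yet.
  Harrow: 1 of 3 neighbours ≥ 1, panics.
Round 3 — no new panics; cascade stops.

2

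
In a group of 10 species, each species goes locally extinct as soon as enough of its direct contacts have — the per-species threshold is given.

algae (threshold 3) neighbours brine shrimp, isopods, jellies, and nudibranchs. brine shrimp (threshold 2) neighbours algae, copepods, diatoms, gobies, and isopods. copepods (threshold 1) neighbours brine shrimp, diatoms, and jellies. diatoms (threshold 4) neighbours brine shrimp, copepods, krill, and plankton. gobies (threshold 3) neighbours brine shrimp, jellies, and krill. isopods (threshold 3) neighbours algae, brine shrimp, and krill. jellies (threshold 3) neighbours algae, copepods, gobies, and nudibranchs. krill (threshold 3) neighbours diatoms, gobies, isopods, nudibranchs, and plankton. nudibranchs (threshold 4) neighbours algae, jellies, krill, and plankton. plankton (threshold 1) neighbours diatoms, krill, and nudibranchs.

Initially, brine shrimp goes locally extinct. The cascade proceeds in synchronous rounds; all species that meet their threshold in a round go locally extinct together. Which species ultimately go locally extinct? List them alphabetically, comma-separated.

brine shrimp, copepods

Round 1 — brine shrimp goes locally extinct (initial).
Round 2 — checking thresholds:
  algae: 1 of 4 neighbours < 3, holds.
  copepods: 1 of 3 neighbours ≥ 1, goes locally extinct.
  diatoms: 1 of 4 neighbours < 4, holds.
  gobies: 1 of 3 neighbours < 3, holds.
  isopods: 1 of 3 neighbours < 3, holds.
Round 3 — no new extinctions; cascade stops.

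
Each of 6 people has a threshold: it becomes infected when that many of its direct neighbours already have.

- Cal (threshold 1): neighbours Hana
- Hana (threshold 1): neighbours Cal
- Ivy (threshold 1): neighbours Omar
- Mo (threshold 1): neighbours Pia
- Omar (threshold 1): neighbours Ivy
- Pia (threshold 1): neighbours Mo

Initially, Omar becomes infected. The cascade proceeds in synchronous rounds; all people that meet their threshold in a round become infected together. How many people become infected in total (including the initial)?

2

Round 1 — Omar becomes infected (initial).
Round 2 — checking thresholds:
  Ivy: 1 of 1 neighbours ≥ 1, becomes infected.
Round 3 — no new infections; cascade stops.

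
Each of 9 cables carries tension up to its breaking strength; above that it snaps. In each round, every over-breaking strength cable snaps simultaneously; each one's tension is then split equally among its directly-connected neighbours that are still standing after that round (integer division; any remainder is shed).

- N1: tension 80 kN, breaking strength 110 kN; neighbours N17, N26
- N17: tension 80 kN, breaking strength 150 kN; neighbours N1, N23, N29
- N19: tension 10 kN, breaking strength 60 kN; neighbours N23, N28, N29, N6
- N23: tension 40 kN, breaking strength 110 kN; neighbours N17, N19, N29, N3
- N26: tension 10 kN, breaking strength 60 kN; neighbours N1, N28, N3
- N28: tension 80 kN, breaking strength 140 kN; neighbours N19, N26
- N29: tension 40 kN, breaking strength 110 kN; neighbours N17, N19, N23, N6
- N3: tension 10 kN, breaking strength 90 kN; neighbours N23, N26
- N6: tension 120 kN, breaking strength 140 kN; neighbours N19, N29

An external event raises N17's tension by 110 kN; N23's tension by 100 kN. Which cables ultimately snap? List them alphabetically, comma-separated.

N1, N17, N19, N23, N26, N28, N29, N3, N6

Round 1 — N17 at 190 > 150; N23 at 140 > 110. N17, N23 snap.
  N17 sheds 190 kN to N1, N29: 95 each.
    N1: 80+95 = 175 > 110
    N29: 40+95 = 135 > 110
  N23 sheds 140 kN to N19, N29, N3: 46 each (2 lost).
    N19: 10+46 = 56 ≤ 60
    N29: 135+46 = 181 > 110
    N3: 10+46 = 56 ≤ 90
Round 2 — N1, N29 snap.
  N1 sheds 175 kN to N26: 175 each.
    N26: 10+175 = 185 > 60
  N29 sheds 181 kN to N19, N6: 90 each (1 lost).
    N19: 56+90 = 146 > 60
    N6: 120+90 = 210 > 140
Round 3 — N19, N26, N6 snap.
  N19 sheds 146 kN to N28: 146 each.
    N28: 80+146 = 226 > 140
  N26 sheds 185 kN to N28, N3: 92 each (1 lost).
    N28: 226+92 = 318 > 140
    N3: 56+92 = 148 > 90
  N6 sheds 210 kN: no online neighbours, lost.
Round 4 — N28, N3 snap.
  N28 sheds 318 kN: no online neighbours, lost.
  N3 sheds 148 kN: no online neighbours, lost.
No further breaks.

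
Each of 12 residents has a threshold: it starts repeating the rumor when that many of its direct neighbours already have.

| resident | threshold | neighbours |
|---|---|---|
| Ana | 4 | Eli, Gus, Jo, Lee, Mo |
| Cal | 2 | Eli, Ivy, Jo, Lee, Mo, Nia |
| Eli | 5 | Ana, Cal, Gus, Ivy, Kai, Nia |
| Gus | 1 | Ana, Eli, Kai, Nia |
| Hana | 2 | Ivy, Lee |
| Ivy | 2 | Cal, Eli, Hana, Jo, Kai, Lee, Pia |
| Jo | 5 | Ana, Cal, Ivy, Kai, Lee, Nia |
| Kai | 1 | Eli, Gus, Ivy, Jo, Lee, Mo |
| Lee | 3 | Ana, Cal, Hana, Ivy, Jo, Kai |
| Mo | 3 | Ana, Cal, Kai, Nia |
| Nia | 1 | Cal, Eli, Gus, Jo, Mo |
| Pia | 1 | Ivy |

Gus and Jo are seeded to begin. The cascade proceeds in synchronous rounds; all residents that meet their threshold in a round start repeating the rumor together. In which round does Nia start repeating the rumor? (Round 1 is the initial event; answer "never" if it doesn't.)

Round 1 — Gus, Jo start repeating the rumor (initial).
Round 2 — checking thresholds:
  Ana: 2 of 5 neighbours < 4, holds.
  Cal: 1 of 6 neighbours < 2, holds.
  Eli: 1 of 6 neighbours < 5, holds.
  Ivy: 1 of 7 neighbours < 2, holds.
  Kai: 2 of 6 neighbours ≥ 1, starts repeating the rumor.
  Lee: 1 of 6 neighbours < 3, holds.
  Nia: 2 of 5 neighbours ≥ 1, starts repeating the rumor.
Round 3 — checking thresholds:
  Ana: 2 of 5 neighbours < 4, holds.
  Cal: 2 of 6 neighbours ≥ 2, starts repeating the rumor.
  Eli: 3 of 6 neighbours < 5, holds.
  Ivy: 2 of 7 neighbours ≥ 2, starts repeating the rumor.
  Lee: 2 of 6 neighbours < 3, holds.
  Mo: 2 of 4 neighbours < 3, holds.
Round 4 — checking thresholds:
  Ana: 2 of 5 neighbours < 4, holds.
  Eli: 5 of 6 neighbours ≥ 5, starts repeating the rumor.
  Hana: 1 of 2 neighbours < 2, holds.
  Lee: 4 of 6 neighbours ≥ 3, starts repeating the rumor.
  Mo: 3 of 4 neighbours ≥ 3, starts repeating the rumor.
  Pia: 1 of 1 neighbours ≥ 1, starts repeating the rumor.
Round 5 — checking thresholds:
  Ana: 5 of 5 neighbours ≥ 4, starts repeating the rumor.
  Hana: 2 of 2 neighbours ≥ 2, starts repeating the rumor.
Round 6 — no new spreads; cascade stops.

2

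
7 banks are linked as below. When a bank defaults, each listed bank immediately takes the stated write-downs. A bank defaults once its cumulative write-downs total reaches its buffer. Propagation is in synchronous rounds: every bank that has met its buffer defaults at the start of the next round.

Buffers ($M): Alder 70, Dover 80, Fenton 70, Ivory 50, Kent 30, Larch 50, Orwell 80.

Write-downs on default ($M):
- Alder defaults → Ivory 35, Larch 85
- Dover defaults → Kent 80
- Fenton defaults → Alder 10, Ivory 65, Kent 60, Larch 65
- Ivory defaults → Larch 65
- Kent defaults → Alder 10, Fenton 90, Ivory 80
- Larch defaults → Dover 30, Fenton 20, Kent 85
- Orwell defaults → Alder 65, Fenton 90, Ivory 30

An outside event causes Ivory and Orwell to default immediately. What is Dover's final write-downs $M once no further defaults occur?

Round 1 — Ivory, Orwell default (initial).
  Alder: +65 → 65 < 70
  Fenton: +90 → 90 ≥ 70
  Larch: +65 → 65 ≥ 50
Round 2 — Fenton, Larch default.
  Alder: +10 → 75 ≥ 70
  Dover: +30 → 30 < 80
  Kent: +60+85 → 145 ≥ 30
Round 3 — Alder, Kent default.
No further defaults.

30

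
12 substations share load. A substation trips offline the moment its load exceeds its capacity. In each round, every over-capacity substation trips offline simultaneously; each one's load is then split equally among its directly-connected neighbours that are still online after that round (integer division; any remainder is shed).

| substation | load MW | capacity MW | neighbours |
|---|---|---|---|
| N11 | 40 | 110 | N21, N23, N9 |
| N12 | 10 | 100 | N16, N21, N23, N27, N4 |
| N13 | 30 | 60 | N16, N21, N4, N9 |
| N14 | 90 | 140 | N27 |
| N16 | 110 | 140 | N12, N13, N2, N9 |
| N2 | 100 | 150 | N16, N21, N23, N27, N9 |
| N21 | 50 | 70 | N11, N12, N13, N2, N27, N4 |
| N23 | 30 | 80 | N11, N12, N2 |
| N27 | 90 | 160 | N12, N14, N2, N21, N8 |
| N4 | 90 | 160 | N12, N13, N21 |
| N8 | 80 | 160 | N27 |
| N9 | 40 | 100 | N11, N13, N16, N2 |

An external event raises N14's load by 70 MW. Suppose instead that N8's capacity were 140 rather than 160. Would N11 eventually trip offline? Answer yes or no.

With N8's capacity at 140:
Round 1 — N14 at 160 > 140. N14 trips offline.
  N14 sheds 160 MW to N27: 160 each.
    N27: 90+160 = 250 > 160
Round 2 — N27 trips offline.
  N27 sheds 250 MW to N12, N2, N21, N8: 62 each (2 lost).
    N12: 10+62 = 72 ≤ 100
    N2: 100+62 = 162 > 150
    N21: 50+62 = 112 > 70
    N8: 80+62 = 142 > 140
Round 3 — N2, N21, N8 trip offline.
  N2 sheds 162 MW to N16, N23, N9: 54 each.
    N16: 110+54 = 164 > 140
    N23: 30+54 = 84 > 80
    N9: 40+54 = 94 ≤ 100
  N21 sheds 112 MW to N11, N12, N13, N4: 28 each.
    N11: 40+28 = 68 ≤ 110
    N12: 72+28 = 100 ≤ 100
    N13: 30+28 = 58 ≤ 60
    N4: 90+28 = 118 ≤ 160
  N8 sheds 142 MW: no online neighbours, lost.
Round 4 — N16, N23 trip offline.
  N16 sheds 164 MW to N12, N13, N9: 54 each (2 lost).
    N12: 100+54 = 154 > 100
    N13: 58+54 = 112 > 60
    N9: 94+54 = 148 > 100
  N23 sheds 84 MW to N11, N12: 42 each.
    N11: 68+42 = 110 ≤ 110
    N12: 154+42 = 196 > 100
Round 5 — N12, N13, N9 trip offline.
  N12 sheds 196 MW to N4: 196 each.
    N4: 118+196 = 314 > 160
  N13 sheds 112 MW to N4: 112 each.
    N4: 314+112 = 426 > 160
  N9 sheds 148 MW to N11: 148 each.
    N11: 110+148 = 258 > 110
Round 6 — N11, N4 trip offline.
  N11 sheds 258 MW: no online neighbours, lost.
  N4 sheds 426 MW: no online neighbours, lost.
No further trips.

yes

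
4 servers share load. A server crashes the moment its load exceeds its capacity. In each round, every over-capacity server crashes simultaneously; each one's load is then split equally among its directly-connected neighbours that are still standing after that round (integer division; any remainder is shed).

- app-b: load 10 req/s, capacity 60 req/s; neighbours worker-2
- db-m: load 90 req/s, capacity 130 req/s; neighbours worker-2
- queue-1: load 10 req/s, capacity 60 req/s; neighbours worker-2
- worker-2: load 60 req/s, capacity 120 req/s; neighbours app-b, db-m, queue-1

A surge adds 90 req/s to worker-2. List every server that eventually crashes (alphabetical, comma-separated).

Round 1 — worker-2 at 150 > 120. worker-2 crashes.
  worker-2 sheds 150 req/s to app-b, db-m, queue-1: 50 each.
    app-b: 10+50 = 60 ≤ 60
    db-m: 90+50 = 140 > 130
    queue-1: 10+50 = 60 ≤ 60
Round 2 — db-m crashes.
  db-m sheds 140 req/s: no online neighbours, lost.
No further crashes.

db-m, worker-2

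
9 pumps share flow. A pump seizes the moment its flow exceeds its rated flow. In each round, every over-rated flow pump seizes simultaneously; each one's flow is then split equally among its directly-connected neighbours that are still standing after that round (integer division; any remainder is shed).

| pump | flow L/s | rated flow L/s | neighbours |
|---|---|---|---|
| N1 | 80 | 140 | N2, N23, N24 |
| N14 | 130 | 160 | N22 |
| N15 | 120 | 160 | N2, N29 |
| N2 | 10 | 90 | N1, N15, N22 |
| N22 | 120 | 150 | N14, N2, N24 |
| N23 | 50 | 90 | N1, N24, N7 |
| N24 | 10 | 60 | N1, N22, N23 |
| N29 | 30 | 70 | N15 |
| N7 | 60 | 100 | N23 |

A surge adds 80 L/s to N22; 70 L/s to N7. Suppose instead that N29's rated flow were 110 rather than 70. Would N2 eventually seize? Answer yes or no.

With N29's rated flow at 110:
Round 1 — N22 at 200 > 150; N7 at 130 > 100. N22, N7 seize.
  N22 sheds 200 L/s to N14, N2, N24: 66 each (2 lost).
    N14: 130+66 = 196 > 160
    N2: 10+66 = 76 ≤ 90
    N24: 10+66 = 76 > 60
  N7 sheds 130 L/s to N23: 130 each.
    N23: 50+130 = 180 > 90
Round 2 — N14, N23, N24 seize.
  N14 sheds 196 L/s: no online neighbours, lost.
  N23 sheds 180 L/s to N1: 180 each.
    N1: 80+180 = 260 > 140
  N24 sheds 76 L/s to N1: 76 each.
    N1: 260+76 = 336 > 140
Round 3 — N1 seizes.
  N1 sheds 336 L/s to N2: 336 each.
    N2: 76+336 = 412 > 90
Round 4 — N2 seizes.
  N2 sheds 412 L/s to N15: 412 each.
    N15: 120+412 = 532 > 160
Round 5 — N15 seizes.
  N15 sheds 532 L/s to N29: 532 each.
    N29: 30+532 = 562 > 110
Round 6 — N29 seizes.
  N29 sheds 562 L/s: no online neighbours, lost.
No further seizures.

yes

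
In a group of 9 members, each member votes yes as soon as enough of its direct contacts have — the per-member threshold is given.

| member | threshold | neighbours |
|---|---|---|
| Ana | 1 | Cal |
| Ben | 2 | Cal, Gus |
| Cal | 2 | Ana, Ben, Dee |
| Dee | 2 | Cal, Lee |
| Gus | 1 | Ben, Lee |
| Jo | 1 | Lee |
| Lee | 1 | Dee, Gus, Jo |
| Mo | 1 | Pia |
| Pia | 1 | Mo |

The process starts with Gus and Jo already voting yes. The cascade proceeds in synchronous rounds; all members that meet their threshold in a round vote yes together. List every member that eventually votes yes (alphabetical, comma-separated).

Round 1 — Gus, Jo vote yes (initial).
Round 2 — checking thresholds:
  Ben: 1 of 2 neighbours < 2, holds.
  Lee: 2 of 3 neighbours ≥ 1, votes yes.
Round 3 — no new yes votes; cascade stops.

Gus, Jo, Lee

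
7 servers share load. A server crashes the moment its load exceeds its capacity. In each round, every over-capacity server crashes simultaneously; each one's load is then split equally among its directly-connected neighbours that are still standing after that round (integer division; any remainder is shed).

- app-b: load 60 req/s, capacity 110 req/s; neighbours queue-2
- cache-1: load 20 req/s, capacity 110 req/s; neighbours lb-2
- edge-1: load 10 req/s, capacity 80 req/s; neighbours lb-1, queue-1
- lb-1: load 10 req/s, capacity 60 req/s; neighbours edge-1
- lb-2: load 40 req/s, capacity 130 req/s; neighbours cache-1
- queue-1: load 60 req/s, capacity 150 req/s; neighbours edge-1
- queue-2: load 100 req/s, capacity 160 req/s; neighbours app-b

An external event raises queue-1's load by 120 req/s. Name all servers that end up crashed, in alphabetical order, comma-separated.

edge-1, lb-1, queue-1

Round 1 — queue-1 at 180 > 150. queue-1 crashes.
  queue-1 sheds 180 req/s to edge-1: 180 each.
    edge-1: 10+180 = 190 > 80
Round 2 — edge-1 crashes.
  edge-1 sheds 190 req/s to lb-1: 190 each.
    lb-1: 10+190 = 200 > 60
Round 3 — lb-1 crashes.
  lb-1 sheds 200 req/s: no online neighbours, lost.
No further crashes.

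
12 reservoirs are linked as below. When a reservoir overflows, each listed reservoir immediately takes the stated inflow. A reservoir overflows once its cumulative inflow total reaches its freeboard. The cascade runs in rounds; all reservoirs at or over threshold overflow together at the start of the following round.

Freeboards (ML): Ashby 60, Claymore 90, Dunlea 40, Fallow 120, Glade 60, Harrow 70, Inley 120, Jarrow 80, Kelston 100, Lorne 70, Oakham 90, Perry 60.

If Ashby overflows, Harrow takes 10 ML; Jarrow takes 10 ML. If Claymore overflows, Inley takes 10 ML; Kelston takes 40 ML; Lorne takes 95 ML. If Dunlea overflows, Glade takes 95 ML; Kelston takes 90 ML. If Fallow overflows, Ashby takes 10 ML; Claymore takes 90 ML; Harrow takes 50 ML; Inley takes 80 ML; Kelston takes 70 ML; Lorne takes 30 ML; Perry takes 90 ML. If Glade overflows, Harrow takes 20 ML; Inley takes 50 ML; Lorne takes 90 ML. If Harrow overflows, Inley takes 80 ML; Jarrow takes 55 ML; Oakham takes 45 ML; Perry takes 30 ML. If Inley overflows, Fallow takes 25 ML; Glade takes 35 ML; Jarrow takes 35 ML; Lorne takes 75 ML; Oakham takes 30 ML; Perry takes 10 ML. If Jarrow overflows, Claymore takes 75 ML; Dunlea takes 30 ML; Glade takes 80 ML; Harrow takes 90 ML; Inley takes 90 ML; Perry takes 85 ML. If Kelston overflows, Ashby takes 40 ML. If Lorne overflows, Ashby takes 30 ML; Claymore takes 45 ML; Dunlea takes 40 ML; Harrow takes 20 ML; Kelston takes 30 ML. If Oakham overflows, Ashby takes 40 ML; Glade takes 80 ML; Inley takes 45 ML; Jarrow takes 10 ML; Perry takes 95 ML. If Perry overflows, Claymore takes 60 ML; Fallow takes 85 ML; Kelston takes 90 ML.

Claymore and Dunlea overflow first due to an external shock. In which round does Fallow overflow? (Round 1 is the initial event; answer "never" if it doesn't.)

Round 1 — Claymore, Dunlea overflow (initial).
  Glade: +95 → 95 ≥ 60
  Inley: +10 → 10 < 120
  Kelston: +40+90 → 130 ≥ 100
  Lorne: +95 → 95 ≥ 70
Round 2 — Glade, Kelston, Lorne overflow.
  Ashby: +40+30 → 70 ≥ 60
  Harrow: +20+20 → 40 < 70
  Inley: +50 → 60 < 120
Round 3 — Ashby overflows.
  Harrow: +10 → 50 < 70
  Jarrow: +10 → 10 < 80
No further overflows.

never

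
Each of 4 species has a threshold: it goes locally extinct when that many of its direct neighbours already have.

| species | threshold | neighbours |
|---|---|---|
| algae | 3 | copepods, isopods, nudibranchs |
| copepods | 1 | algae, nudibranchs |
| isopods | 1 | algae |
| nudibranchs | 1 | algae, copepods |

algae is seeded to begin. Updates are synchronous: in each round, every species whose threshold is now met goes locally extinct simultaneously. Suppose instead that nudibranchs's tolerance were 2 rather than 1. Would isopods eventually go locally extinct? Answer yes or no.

yes

With nudibranchs's tolerance at 2:
Round 1 — algae goes locally extinct (initial).
Round 2 — checking thresholds:
  copepods: 1 of 2 neighbours ≥ 1, goes locally extinct.
  isopods: 1 of 1 neighbours ≥ 1, goes locally extinct.
  nudibranchs: 1 of 2 neighbours < 2, below threshold.
Round 3 — checking thresholds:
  nudibranchs: 2 of 2 neighbours ≥ 2, goes locally extinct.
Round 4 — no new extinctions; cascade stops.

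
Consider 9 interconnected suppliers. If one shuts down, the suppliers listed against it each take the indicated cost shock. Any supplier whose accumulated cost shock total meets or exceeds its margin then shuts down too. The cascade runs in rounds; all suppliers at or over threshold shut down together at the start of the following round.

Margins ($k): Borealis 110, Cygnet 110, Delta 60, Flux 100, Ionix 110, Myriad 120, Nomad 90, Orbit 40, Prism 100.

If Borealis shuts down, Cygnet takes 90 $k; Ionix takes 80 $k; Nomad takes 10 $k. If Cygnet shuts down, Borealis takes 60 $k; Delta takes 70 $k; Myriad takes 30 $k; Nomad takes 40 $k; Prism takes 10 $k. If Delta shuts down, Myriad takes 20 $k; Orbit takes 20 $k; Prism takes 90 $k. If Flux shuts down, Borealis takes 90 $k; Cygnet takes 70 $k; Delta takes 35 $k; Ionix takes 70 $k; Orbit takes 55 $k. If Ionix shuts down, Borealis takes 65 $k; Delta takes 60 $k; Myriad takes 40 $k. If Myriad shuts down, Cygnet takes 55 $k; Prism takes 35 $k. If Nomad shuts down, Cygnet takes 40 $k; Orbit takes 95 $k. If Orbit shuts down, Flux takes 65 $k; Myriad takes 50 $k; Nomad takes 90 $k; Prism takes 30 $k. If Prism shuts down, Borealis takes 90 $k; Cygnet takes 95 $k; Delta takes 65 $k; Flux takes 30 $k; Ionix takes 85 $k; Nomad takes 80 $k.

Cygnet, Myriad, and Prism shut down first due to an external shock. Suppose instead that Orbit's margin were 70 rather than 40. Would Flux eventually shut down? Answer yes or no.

no

With Orbit's margin at 70:
Round 1 — Cygnet, Myriad, Prism shut down (initial).
  Borealis: +60+90 → 150 ≥ 110
  Delta: +70+65 → 135 ≥ 60
  Flux: +30 → 30 < 100
  Ionix: +85 → 85 < 110
  Nomad: +40+80 → 120 ≥ 90
Round 2 — Borealis, Delta, Nomad shut down.
  Ionix: +80 → 165 ≥ 110
  Orbit: +20+95 → 115 ≥ 70
Round 3 — Ionix, Orbit shut down.
  Flux: +65 → 95 < 100
No further shutdowns.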